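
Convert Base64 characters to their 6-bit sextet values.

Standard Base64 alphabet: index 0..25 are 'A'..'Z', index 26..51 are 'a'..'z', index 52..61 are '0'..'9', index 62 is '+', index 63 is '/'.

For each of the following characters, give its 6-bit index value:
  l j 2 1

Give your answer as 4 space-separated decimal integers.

Answer: 37 35 54 53

Derivation:
'l': a..z range, 26 + ord('l') − ord('a') = 37
'j': a..z range, 26 + ord('j') − ord('a') = 35
'2': 0..9 range, 52 + ord('2') − ord('0') = 54
'1': 0..9 range, 52 + ord('1') − ord('0') = 53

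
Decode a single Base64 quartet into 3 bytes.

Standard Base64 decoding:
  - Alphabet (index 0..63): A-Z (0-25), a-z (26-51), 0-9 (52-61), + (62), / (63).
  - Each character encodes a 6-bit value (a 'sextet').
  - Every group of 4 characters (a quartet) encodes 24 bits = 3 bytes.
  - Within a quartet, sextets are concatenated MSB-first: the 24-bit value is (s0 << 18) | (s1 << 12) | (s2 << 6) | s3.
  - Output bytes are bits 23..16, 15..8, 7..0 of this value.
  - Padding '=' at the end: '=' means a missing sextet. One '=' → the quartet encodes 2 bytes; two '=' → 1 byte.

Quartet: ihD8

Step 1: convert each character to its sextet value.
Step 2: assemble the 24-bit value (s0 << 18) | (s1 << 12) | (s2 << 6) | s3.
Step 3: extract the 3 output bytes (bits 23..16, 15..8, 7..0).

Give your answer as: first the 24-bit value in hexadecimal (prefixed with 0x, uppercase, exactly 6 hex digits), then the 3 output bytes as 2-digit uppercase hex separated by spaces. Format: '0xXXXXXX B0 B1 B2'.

Answer: 0x8A10FC 8A 10 FC

Derivation:
Sextets: i=34, h=33, D=3, 8=60
24-bit: (34<<18) | (33<<12) | (3<<6) | 60
      = 0x880000 | 0x021000 | 0x0000C0 | 0x00003C
      = 0x8A10FC
Bytes: (v>>16)&0xFF=8A, (v>>8)&0xFF=10, v&0xFF=FC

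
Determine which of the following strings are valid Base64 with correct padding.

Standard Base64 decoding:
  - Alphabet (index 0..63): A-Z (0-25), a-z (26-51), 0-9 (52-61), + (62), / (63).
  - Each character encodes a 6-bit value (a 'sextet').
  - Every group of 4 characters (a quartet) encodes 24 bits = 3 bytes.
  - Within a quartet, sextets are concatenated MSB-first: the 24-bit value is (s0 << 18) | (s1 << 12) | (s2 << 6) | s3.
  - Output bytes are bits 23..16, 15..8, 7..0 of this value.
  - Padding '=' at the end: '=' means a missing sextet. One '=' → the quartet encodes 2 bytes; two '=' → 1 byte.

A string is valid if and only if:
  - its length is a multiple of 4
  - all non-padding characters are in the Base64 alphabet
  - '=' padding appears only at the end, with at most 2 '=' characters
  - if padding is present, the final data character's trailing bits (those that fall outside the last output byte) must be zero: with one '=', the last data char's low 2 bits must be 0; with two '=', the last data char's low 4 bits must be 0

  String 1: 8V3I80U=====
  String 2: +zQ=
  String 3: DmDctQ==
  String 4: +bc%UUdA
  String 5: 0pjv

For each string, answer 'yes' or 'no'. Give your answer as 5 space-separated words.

String 1: '8V3I80U=====' → invalid (5 pad chars (max 2))
String 2: '+zQ=' → valid
String 3: 'DmDctQ==' → valid
String 4: '+bc%UUdA' → invalid (bad char(s): ['%'])
String 5: '0pjv' → valid

Answer: no yes yes no yes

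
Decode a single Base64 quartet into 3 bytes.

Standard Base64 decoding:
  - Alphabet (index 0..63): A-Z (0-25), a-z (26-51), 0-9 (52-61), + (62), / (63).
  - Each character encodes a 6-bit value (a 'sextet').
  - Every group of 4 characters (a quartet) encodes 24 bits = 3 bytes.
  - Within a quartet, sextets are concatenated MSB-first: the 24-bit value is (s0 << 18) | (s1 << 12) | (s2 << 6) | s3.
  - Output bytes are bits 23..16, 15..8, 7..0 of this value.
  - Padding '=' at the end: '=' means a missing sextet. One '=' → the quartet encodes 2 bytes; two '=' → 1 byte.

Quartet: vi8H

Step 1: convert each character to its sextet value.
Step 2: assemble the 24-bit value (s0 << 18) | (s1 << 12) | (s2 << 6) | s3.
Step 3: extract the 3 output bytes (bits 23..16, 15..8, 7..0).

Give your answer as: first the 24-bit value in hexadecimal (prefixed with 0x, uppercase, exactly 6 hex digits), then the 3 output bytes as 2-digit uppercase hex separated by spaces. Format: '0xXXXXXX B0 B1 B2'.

Sextets: v=47, i=34, 8=60, H=7
24-bit: (47<<18) | (34<<12) | (60<<6) | 7
      = 0xBC0000 | 0x022000 | 0x000F00 | 0x000007
      = 0xBE2F07
Bytes: (v>>16)&0xFF=BE, (v>>8)&0xFF=2F, v&0xFF=07

Answer: 0xBE2F07 BE 2F 07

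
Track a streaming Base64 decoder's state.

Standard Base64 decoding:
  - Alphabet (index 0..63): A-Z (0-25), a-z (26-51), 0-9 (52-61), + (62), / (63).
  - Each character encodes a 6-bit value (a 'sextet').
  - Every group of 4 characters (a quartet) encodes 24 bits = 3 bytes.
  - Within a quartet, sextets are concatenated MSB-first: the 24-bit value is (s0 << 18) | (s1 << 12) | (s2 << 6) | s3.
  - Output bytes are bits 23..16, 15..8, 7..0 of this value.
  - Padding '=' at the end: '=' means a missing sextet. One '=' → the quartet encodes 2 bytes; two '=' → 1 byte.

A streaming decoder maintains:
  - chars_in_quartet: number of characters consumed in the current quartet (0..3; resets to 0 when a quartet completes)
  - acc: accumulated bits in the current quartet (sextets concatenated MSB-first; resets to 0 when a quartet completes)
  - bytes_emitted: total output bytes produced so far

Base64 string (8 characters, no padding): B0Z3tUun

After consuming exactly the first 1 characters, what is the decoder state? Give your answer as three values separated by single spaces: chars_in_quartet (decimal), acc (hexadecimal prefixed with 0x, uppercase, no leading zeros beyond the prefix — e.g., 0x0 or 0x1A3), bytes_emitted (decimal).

After char 0 ('B'=1): chars_in_quartet=1 acc=0x1 bytes_emitted=0

Answer: 1 0x1 0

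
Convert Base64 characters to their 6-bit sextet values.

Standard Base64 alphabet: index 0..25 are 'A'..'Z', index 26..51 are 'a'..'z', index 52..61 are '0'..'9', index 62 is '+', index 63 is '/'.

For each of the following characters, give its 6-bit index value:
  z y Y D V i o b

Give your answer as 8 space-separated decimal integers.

'z': a..z range, 26 + ord('z') − ord('a') = 51
'y': a..z range, 26 + ord('y') − ord('a') = 50
'Y': A..Z range, ord('Y') − ord('A') = 24
'D': A..Z range, ord('D') − ord('A') = 3
'V': A..Z range, ord('V') − ord('A') = 21
'i': a..z range, 26 + ord('i') − ord('a') = 34
'o': a..z range, 26 + ord('o') − ord('a') = 40
'b': a..z range, 26 + ord('b') − ord('a') = 27

Answer: 51 50 24 3 21 34 40 27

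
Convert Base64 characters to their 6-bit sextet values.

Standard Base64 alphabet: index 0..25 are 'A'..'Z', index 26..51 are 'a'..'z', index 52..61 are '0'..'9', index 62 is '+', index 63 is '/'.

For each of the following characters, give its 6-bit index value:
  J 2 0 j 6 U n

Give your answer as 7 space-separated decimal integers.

'J': A..Z range, ord('J') − ord('A') = 9
'2': 0..9 range, 52 + ord('2') − ord('0') = 54
'0': 0..9 range, 52 + ord('0') − ord('0') = 52
'j': a..z range, 26 + ord('j') − ord('a') = 35
'6': 0..9 range, 52 + ord('6') − ord('0') = 58
'U': A..Z range, ord('U') − ord('A') = 20
'n': a..z range, 26 + ord('n') − ord('a') = 39

Answer: 9 54 52 35 58 20 39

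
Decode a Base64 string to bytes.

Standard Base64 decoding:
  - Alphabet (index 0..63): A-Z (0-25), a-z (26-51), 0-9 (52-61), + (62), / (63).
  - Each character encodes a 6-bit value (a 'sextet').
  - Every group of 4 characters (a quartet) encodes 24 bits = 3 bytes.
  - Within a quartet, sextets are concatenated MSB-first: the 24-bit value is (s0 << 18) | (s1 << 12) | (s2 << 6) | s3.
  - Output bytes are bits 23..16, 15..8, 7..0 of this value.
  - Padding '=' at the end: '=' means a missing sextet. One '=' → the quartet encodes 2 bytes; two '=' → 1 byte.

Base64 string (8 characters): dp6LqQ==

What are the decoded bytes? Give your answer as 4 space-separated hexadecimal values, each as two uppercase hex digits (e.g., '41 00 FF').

After char 0 ('d'=29): chars_in_quartet=1 acc=0x1D bytes_emitted=0
After char 1 ('p'=41): chars_in_quartet=2 acc=0x769 bytes_emitted=0
After char 2 ('6'=58): chars_in_quartet=3 acc=0x1DA7A bytes_emitted=0
After char 3 ('L'=11): chars_in_quartet=4 acc=0x769E8B -> emit 76 9E 8B, reset; bytes_emitted=3
After char 4 ('q'=42): chars_in_quartet=1 acc=0x2A bytes_emitted=3
After char 5 ('Q'=16): chars_in_quartet=2 acc=0xA90 bytes_emitted=3
Padding '==': partial quartet acc=0xA90 -> emit A9; bytes_emitted=4

Answer: 76 9E 8B A9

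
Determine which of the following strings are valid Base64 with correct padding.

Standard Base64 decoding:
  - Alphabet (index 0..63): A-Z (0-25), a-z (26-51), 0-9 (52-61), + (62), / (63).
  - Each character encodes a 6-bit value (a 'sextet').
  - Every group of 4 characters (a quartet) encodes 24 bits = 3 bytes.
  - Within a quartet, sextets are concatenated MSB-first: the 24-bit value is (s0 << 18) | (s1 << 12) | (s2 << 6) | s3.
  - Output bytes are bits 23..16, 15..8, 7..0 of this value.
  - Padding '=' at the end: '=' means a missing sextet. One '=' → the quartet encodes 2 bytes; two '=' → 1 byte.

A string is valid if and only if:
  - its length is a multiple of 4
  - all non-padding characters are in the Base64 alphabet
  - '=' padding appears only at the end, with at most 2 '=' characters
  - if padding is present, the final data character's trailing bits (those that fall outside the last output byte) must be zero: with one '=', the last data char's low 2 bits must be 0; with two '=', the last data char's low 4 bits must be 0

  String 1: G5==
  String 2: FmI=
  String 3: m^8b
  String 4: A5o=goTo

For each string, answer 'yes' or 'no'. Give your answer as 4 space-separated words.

String 1: 'G5==' → invalid (bad trailing bits)
String 2: 'FmI=' → valid
String 3: 'm^8b' → invalid (bad char(s): ['^'])
String 4: 'A5o=goTo' → invalid (bad char(s): ['=']; '=' in middle)

Answer: no yes no no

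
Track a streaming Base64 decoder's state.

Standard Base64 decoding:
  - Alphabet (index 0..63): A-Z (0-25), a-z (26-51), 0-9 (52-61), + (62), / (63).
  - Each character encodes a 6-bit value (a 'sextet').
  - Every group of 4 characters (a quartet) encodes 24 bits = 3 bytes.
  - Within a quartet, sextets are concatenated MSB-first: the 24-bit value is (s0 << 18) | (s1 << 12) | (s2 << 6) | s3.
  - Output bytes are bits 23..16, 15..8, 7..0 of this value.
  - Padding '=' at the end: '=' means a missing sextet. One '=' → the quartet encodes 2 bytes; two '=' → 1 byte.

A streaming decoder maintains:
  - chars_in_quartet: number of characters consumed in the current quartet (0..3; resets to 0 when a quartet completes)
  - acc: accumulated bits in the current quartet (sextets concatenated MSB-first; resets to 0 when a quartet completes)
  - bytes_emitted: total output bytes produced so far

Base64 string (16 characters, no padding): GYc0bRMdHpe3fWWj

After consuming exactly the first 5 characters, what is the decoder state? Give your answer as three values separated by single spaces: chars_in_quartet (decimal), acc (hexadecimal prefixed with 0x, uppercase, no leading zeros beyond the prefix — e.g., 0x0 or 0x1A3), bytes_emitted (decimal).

Answer: 1 0x1B 3

Derivation:
After char 0 ('G'=6): chars_in_quartet=1 acc=0x6 bytes_emitted=0
After char 1 ('Y'=24): chars_in_quartet=2 acc=0x198 bytes_emitted=0
After char 2 ('c'=28): chars_in_quartet=3 acc=0x661C bytes_emitted=0
After char 3 ('0'=52): chars_in_quartet=4 acc=0x198734 -> emit 19 87 34, reset; bytes_emitted=3
After char 4 ('b'=27): chars_in_quartet=1 acc=0x1B bytes_emitted=3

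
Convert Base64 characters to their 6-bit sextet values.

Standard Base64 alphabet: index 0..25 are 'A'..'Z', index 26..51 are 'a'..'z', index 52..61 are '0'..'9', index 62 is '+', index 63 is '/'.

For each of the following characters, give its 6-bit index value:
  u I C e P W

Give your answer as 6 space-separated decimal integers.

Answer: 46 8 2 30 15 22

Derivation:
'u': a..z range, 26 + ord('u') − ord('a') = 46
'I': A..Z range, ord('I') − ord('A') = 8
'C': A..Z range, ord('C') − ord('A') = 2
'e': a..z range, 26 + ord('e') − ord('a') = 30
'P': A..Z range, ord('P') − ord('A') = 15
'W': A..Z range, ord('W') − ord('A') = 22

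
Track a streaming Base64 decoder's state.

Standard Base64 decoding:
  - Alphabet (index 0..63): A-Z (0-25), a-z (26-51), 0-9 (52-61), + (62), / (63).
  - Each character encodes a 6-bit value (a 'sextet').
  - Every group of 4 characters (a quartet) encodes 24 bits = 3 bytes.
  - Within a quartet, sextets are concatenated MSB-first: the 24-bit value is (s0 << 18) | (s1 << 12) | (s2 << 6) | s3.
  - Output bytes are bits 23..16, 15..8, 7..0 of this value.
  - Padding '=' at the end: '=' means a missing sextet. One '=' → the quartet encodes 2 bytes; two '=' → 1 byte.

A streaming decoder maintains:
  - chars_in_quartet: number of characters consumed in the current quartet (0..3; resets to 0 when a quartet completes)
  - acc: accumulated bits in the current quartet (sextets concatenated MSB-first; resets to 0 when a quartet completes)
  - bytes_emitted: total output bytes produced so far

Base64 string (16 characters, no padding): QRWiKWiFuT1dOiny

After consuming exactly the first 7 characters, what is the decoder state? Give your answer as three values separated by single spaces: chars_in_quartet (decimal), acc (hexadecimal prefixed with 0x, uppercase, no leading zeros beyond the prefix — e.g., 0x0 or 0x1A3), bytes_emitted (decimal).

Answer: 3 0xA5A2 3

Derivation:
After char 0 ('Q'=16): chars_in_quartet=1 acc=0x10 bytes_emitted=0
After char 1 ('R'=17): chars_in_quartet=2 acc=0x411 bytes_emitted=0
After char 2 ('W'=22): chars_in_quartet=3 acc=0x10456 bytes_emitted=0
After char 3 ('i'=34): chars_in_quartet=4 acc=0x4115A2 -> emit 41 15 A2, reset; bytes_emitted=3
After char 4 ('K'=10): chars_in_quartet=1 acc=0xA bytes_emitted=3
After char 5 ('W'=22): chars_in_quartet=2 acc=0x296 bytes_emitted=3
After char 6 ('i'=34): chars_in_quartet=3 acc=0xA5A2 bytes_emitted=3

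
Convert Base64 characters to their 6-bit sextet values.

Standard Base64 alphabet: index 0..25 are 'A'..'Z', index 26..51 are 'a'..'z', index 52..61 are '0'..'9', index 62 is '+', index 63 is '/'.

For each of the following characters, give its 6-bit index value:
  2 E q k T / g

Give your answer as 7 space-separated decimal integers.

Answer: 54 4 42 36 19 63 32

Derivation:
'2': 0..9 range, 52 + ord('2') − ord('0') = 54
'E': A..Z range, ord('E') − ord('A') = 4
'q': a..z range, 26 + ord('q') − ord('a') = 42
'k': a..z range, 26 + ord('k') − ord('a') = 36
'T': A..Z range, ord('T') − ord('A') = 19
'/': index 63
'g': a..z range, 26 + ord('g') − ord('a') = 32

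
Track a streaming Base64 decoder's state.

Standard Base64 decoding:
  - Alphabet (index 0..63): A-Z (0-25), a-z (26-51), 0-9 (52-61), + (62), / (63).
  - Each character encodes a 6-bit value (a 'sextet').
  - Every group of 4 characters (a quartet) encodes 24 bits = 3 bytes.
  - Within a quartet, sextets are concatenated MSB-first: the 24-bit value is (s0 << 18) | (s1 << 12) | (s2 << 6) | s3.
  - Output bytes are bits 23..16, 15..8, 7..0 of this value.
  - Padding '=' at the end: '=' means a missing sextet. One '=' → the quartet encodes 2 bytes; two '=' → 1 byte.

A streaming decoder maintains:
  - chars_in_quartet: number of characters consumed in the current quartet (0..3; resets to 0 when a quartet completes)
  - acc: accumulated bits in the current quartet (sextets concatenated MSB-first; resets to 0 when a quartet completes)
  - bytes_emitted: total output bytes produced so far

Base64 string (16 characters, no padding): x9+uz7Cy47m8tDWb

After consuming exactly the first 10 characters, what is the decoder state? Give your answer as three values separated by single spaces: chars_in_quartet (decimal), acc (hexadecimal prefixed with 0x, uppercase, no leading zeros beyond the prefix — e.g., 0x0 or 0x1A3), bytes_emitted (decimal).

After char 0 ('x'=49): chars_in_quartet=1 acc=0x31 bytes_emitted=0
After char 1 ('9'=61): chars_in_quartet=2 acc=0xC7D bytes_emitted=0
After char 2 ('+'=62): chars_in_quartet=3 acc=0x31F7E bytes_emitted=0
After char 3 ('u'=46): chars_in_quartet=4 acc=0xC7DFAE -> emit C7 DF AE, reset; bytes_emitted=3
After char 4 ('z'=51): chars_in_quartet=1 acc=0x33 bytes_emitted=3
After char 5 ('7'=59): chars_in_quartet=2 acc=0xCFB bytes_emitted=3
After char 6 ('C'=2): chars_in_quartet=3 acc=0x33EC2 bytes_emitted=3
After char 7 ('y'=50): chars_in_quartet=4 acc=0xCFB0B2 -> emit CF B0 B2, reset; bytes_emitted=6
After char 8 ('4'=56): chars_in_quartet=1 acc=0x38 bytes_emitted=6
After char 9 ('7'=59): chars_in_quartet=2 acc=0xE3B bytes_emitted=6

Answer: 2 0xE3B 6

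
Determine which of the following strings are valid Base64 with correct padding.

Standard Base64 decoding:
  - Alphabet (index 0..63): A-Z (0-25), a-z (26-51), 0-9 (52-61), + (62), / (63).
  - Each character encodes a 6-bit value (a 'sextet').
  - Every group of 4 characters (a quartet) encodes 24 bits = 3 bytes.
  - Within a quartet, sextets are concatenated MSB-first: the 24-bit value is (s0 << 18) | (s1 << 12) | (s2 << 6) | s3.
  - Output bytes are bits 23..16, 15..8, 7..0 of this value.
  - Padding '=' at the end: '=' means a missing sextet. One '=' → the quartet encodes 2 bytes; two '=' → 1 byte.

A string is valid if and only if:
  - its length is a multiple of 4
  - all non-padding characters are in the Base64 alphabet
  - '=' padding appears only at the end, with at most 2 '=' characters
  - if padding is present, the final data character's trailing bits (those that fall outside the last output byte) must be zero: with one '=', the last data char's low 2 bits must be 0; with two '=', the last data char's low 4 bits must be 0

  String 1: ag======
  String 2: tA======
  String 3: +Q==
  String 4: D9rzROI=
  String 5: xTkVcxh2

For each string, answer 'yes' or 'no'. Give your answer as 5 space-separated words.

String 1: 'ag======' → invalid (6 pad chars (max 2))
String 2: 'tA======' → invalid (6 pad chars (max 2))
String 3: '+Q==' → valid
String 4: 'D9rzROI=' → valid
String 5: 'xTkVcxh2' → valid

Answer: no no yes yes yes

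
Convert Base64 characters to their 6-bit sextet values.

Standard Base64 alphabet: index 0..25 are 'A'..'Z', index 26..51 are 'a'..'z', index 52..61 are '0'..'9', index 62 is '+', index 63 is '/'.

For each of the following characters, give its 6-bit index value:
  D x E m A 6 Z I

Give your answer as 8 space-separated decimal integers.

'D': A..Z range, ord('D') − ord('A') = 3
'x': a..z range, 26 + ord('x') − ord('a') = 49
'E': A..Z range, ord('E') − ord('A') = 4
'm': a..z range, 26 + ord('m') − ord('a') = 38
'A': A..Z range, ord('A') − ord('A') = 0
'6': 0..9 range, 52 + ord('6') − ord('0') = 58
'Z': A..Z range, ord('Z') − ord('A') = 25
'I': A..Z range, ord('I') − ord('A') = 8

Answer: 3 49 4 38 0 58 25 8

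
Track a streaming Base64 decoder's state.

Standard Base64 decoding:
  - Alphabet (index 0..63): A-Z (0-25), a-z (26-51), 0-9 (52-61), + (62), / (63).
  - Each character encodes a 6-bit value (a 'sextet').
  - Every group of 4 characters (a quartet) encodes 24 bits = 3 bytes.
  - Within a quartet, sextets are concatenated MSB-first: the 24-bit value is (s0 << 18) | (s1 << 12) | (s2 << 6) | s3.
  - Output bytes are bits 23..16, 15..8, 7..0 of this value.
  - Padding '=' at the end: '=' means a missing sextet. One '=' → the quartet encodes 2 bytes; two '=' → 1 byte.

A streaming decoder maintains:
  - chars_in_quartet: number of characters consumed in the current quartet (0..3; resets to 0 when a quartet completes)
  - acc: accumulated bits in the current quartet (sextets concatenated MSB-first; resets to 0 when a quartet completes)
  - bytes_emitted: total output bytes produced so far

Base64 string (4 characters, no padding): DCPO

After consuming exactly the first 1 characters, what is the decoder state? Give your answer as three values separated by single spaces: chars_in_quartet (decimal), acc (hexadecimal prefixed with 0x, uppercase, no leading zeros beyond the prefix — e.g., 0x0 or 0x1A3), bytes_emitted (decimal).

After char 0 ('D'=3): chars_in_quartet=1 acc=0x3 bytes_emitted=0

Answer: 1 0x3 0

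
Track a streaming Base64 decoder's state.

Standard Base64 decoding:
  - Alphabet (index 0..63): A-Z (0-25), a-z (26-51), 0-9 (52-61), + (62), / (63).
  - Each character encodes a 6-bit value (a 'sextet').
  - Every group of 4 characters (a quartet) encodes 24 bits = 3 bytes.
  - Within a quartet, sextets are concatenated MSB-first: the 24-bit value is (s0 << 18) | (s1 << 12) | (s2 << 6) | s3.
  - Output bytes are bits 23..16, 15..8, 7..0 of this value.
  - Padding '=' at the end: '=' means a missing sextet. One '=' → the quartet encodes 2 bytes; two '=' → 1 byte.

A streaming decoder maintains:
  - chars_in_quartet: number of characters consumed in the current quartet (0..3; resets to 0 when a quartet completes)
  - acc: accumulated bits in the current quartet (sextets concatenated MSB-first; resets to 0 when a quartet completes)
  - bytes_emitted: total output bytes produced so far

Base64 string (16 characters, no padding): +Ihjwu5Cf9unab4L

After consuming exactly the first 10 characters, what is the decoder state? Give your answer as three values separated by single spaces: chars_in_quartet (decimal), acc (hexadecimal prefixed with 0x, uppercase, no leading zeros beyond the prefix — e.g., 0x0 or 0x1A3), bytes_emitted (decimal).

Answer: 2 0x7FD 6

Derivation:
After char 0 ('+'=62): chars_in_quartet=1 acc=0x3E bytes_emitted=0
After char 1 ('I'=8): chars_in_quartet=2 acc=0xF88 bytes_emitted=0
After char 2 ('h'=33): chars_in_quartet=3 acc=0x3E221 bytes_emitted=0
After char 3 ('j'=35): chars_in_quartet=4 acc=0xF88863 -> emit F8 88 63, reset; bytes_emitted=3
After char 4 ('w'=48): chars_in_quartet=1 acc=0x30 bytes_emitted=3
After char 5 ('u'=46): chars_in_quartet=2 acc=0xC2E bytes_emitted=3
After char 6 ('5'=57): chars_in_quartet=3 acc=0x30BB9 bytes_emitted=3
After char 7 ('C'=2): chars_in_quartet=4 acc=0xC2EE42 -> emit C2 EE 42, reset; bytes_emitted=6
After char 8 ('f'=31): chars_in_quartet=1 acc=0x1F bytes_emitted=6
After char 9 ('9'=61): chars_in_quartet=2 acc=0x7FD bytes_emitted=6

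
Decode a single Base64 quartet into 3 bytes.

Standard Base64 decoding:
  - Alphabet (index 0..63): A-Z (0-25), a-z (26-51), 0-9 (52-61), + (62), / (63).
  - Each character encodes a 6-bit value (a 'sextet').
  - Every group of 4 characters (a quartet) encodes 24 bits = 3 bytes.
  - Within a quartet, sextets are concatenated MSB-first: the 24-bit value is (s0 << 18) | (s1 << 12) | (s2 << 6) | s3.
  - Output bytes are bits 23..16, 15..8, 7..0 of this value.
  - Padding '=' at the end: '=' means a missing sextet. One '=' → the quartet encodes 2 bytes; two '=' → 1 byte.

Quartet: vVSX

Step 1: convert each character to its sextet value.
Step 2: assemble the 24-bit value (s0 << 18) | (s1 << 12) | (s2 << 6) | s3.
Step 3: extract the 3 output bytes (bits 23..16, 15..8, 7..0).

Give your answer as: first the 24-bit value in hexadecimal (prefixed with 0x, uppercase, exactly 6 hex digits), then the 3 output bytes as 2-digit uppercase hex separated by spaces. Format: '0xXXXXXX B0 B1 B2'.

Sextets: v=47, V=21, S=18, X=23
24-bit: (47<<18) | (21<<12) | (18<<6) | 23
      = 0xBC0000 | 0x015000 | 0x000480 | 0x000017
      = 0xBD5497
Bytes: (v>>16)&0xFF=BD, (v>>8)&0xFF=54, v&0xFF=97

Answer: 0xBD5497 BD 54 97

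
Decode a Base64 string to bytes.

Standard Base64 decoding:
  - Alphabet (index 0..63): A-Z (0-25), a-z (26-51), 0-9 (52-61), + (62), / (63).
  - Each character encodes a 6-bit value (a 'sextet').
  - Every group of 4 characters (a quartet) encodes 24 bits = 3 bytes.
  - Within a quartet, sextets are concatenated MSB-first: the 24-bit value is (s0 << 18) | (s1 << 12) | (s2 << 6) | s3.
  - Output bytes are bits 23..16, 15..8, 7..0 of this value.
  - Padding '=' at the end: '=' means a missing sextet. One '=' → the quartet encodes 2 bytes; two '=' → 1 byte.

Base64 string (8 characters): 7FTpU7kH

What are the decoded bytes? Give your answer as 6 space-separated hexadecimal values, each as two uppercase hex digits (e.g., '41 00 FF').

Answer: EC 54 E9 53 B9 07

Derivation:
After char 0 ('7'=59): chars_in_quartet=1 acc=0x3B bytes_emitted=0
After char 1 ('F'=5): chars_in_quartet=2 acc=0xEC5 bytes_emitted=0
After char 2 ('T'=19): chars_in_quartet=3 acc=0x3B153 bytes_emitted=0
After char 3 ('p'=41): chars_in_quartet=4 acc=0xEC54E9 -> emit EC 54 E9, reset; bytes_emitted=3
After char 4 ('U'=20): chars_in_quartet=1 acc=0x14 bytes_emitted=3
After char 5 ('7'=59): chars_in_quartet=2 acc=0x53B bytes_emitted=3
After char 6 ('k'=36): chars_in_quartet=3 acc=0x14EE4 bytes_emitted=3
After char 7 ('H'=7): chars_in_quartet=4 acc=0x53B907 -> emit 53 B9 07, reset; bytes_emitted=6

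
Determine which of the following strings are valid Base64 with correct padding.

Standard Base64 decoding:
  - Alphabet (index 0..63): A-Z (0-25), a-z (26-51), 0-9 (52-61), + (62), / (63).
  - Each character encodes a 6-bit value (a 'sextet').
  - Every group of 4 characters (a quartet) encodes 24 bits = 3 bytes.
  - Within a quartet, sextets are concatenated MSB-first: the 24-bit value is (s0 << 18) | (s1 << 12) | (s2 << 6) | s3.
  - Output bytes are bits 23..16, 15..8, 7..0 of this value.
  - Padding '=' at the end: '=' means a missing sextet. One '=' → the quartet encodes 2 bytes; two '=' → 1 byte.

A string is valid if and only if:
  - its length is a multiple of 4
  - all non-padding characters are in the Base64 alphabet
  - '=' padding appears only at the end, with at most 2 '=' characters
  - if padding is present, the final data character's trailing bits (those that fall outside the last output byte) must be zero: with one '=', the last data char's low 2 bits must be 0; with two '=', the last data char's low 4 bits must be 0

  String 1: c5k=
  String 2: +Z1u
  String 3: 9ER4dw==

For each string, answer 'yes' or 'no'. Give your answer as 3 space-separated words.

Answer: yes yes yes

Derivation:
String 1: 'c5k=' → valid
String 2: '+Z1u' → valid
String 3: '9ER4dw==' → valid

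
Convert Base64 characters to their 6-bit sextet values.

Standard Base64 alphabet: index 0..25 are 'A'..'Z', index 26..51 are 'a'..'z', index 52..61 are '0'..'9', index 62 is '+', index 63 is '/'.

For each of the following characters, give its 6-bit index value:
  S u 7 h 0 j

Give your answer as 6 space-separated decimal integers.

'S': A..Z range, ord('S') − ord('A') = 18
'u': a..z range, 26 + ord('u') − ord('a') = 46
'7': 0..9 range, 52 + ord('7') − ord('0') = 59
'h': a..z range, 26 + ord('h') − ord('a') = 33
'0': 0..9 range, 52 + ord('0') − ord('0') = 52
'j': a..z range, 26 + ord('j') − ord('a') = 35

Answer: 18 46 59 33 52 35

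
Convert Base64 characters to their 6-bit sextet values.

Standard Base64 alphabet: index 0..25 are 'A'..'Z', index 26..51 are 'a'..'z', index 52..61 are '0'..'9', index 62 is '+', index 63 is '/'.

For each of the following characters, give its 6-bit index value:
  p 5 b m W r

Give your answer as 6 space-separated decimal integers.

'p': a..z range, 26 + ord('p') − ord('a') = 41
'5': 0..9 range, 52 + ord('5') − ord('0') = 57
'b': a..z range, 26 + ord('b') − ord('a') = 27
'm': a..z range, 26 + ord('m') − ord('a') = 38
'W': A..Z range, ord('W') − ord('A') = 22
'r': a..z range, 26 + ord('r') − ord('a') = 43

Answer: 41 57 27 38 22 43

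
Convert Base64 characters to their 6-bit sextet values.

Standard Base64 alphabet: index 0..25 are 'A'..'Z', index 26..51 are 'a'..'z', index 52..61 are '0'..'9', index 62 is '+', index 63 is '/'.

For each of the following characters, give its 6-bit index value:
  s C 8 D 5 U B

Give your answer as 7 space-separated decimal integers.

Answer: 44 2 60 3 57 20 1

Derivation:
's': a..z range, 26 + ord('s') − ord('a') = 44
'C': A..Z range, ord('C') − ord('A') = 2
'8': 0..9 range, 52 + ord('8') − ord('0') = 60
'D': A..Z range, ord('D') − ord('A') = 3
'5': 0..9 range, 52 + ord('5') − ord('0') = 57
'U': A..Z range, ord('U') − ord('A') = 20
'B': A..Z range, ord('B') − ord('A') = 1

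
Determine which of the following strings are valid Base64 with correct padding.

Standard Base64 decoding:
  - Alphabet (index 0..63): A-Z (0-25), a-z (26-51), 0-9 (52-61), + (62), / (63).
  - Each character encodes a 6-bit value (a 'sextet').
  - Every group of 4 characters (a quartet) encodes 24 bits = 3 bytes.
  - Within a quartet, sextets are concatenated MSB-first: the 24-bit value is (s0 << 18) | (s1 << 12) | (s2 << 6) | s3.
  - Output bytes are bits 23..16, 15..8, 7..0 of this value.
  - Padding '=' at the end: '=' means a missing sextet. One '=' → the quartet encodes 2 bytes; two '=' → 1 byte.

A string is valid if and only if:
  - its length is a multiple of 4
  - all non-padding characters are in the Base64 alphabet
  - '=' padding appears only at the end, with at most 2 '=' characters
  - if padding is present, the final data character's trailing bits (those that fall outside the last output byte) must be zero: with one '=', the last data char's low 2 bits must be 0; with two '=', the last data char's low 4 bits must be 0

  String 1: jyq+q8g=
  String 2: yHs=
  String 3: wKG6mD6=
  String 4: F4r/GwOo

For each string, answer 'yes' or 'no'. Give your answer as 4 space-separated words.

String 1: 'jyq+q8g=' → valid
String 2: 'yHs=' → valid
String 3: 'wKG6mD6=' → invalid (bad trailing bits)
String 4: 'F4r/GwOo' → valid

Answer: yes yes no yes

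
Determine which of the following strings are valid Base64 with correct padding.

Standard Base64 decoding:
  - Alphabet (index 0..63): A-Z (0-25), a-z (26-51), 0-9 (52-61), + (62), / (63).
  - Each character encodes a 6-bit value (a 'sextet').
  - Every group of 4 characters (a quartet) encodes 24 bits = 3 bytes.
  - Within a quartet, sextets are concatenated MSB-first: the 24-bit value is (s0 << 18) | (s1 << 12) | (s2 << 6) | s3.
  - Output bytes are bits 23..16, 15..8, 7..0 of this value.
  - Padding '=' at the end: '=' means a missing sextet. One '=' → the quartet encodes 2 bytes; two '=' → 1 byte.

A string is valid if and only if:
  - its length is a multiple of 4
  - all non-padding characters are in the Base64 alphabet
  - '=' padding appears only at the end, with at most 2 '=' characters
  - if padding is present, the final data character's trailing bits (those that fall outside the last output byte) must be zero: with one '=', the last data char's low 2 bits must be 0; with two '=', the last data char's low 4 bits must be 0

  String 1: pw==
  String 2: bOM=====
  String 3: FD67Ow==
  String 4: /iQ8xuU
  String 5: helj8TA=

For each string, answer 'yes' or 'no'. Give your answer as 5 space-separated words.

String 1: 'pw==' → valid
String 2: 'bOM=====' → invalid (5 pad chars (max 2))
String 3: 'FD67Ow==' → valid
String 4: '/iQ8xuU' → invalid (len=7 not mult of 4)
String 5: 'helj8TA=' → valid

Answer: yes no yes no yes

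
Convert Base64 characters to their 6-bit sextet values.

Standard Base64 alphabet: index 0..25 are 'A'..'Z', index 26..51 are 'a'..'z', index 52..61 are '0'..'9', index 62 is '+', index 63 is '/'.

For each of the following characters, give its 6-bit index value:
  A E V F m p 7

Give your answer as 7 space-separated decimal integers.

'A': A..Z range, ord('A') − ord('A') = 0
'E': A..Z range, ord('E') − ord('A') = 4
'V': A..Z range, ord('V') − ord('A') = 21
'F': A..Z range, ord('F') − ord('A') = 5
'm': a..z range, 26 + ord('m') − ord('a') = 38
'p': a..z range, 26 + ord('p') − ord('a') = 41
'7': 0..9 range, 52 + ord('7') − ord('0') = 59

Answer: 0 4 21 5 38 41 59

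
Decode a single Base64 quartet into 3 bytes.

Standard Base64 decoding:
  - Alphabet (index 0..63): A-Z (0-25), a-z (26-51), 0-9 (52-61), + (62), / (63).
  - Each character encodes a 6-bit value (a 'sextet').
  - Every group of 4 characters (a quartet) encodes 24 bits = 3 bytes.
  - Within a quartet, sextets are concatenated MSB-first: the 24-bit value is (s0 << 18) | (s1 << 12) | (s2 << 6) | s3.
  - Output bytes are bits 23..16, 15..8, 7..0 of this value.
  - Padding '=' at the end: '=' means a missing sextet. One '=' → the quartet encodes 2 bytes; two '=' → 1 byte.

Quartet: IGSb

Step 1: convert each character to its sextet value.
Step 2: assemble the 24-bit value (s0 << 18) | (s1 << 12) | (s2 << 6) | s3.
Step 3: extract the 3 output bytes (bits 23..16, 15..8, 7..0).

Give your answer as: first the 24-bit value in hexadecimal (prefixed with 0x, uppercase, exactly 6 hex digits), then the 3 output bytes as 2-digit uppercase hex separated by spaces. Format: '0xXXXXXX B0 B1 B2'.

Answer: 0x20649B 20 64 9B

Derivation:
Sextets: I=8, G=6, S=18, b=27
24-bit: (8<<18) | (6<<12) | (18<<6) | 27
      = 0x200000 | 0x006000 | 0x000480 | 0x00001B
      = 0x20649B
Bytes: (v>>16)&0xFF=20, (v>>8)&0xFF=64, v&0xFF=9B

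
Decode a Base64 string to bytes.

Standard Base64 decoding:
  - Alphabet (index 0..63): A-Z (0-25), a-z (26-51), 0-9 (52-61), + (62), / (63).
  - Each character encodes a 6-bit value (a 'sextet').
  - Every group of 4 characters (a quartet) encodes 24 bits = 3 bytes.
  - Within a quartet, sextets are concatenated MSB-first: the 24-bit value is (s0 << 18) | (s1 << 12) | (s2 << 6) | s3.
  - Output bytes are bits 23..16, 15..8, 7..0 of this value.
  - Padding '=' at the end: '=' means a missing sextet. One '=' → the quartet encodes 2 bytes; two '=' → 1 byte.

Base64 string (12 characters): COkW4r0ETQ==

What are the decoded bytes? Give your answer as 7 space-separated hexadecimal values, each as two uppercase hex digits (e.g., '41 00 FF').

Answer: 08 E9 16 E2 BD 04 4D

Derivation:
After char 0 ('C'=2): chars_in_quartet=1 acc=0x2 bytes_emitted=0
After char 1 ('O'=14): chars_in_quartet=2 acc=0x8E bytes_emitted=0
After char 2 ('k'=36): chars_in_quartet=3 acc=0x23A4 bytes_emitted=0
After char 3 ('W'=22): chars_in_quartet=4 acc=0x8E916 -> emit 08 E9 16, reset; bytes_emitted=3
After char 4 ('4'=56): chars_in_quartet=1 acc=0x38 bytes_emitted=3
After char 5 ('r'=43): chars_in_quartet=2 acc=0xE2B bytes_emitted=3
After char 6 ('0'=52): chars_in_quartet=3 acc=0x38AF4 bytes_emitted=3
After char 7 ('E'=4): chars_in_quartet=4 acc=0xE2BD04 -> emit E2 BD 04, reset; bytes_emitted=6
After char 8 ('T'=19): chars_in_quartet=1 acc=0x13 bytes_emitted=6
After char 9 ('Q'=16): chars_in_quartet=2 acc=0x4D0 bytes_emitted=6
Padding '==': partial quartet acc=0x4D0 -> emit 4D; bytes_emitted=7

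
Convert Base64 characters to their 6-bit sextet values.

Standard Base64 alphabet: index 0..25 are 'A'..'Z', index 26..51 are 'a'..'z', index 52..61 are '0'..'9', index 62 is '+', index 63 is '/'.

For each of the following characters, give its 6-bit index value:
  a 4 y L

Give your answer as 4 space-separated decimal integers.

'a': a..z range, 26 + ord('a') − ord('a') = 26
'4': 0..9 range, 52 + ord('4') − ord('0') = 56
'y': a..z range, 26 + ord('y') − ord('a') = 50
'L': A..Z range, ord('L') − ord('A') = 11

Answer: 26 56 50 11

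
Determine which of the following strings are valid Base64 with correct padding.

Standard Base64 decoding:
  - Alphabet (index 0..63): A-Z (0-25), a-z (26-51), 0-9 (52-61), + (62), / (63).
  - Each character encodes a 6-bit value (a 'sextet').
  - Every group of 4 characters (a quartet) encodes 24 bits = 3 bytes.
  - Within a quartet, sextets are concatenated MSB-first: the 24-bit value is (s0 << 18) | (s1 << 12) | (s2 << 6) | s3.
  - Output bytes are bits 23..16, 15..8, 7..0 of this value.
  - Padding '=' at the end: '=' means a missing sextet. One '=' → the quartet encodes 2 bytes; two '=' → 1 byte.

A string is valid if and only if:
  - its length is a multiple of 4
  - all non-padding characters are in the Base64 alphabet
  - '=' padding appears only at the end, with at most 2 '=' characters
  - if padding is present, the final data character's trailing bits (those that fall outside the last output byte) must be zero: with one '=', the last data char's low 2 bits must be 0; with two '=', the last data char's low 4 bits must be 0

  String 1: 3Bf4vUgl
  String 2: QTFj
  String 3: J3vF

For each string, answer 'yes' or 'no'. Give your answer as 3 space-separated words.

Answer: yes yes yes

Derivation:
String 1: '3Bf4vUgl' → valid
String 2: 'QTFj' → valid
String 3: 'J3vF' → valid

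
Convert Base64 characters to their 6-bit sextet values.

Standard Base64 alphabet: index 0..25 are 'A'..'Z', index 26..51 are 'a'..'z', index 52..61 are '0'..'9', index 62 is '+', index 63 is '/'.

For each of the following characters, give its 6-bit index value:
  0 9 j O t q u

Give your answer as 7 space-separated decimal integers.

'0': 0..9 range, 52 + ord('0') − ord('0') = 52
'9': 0..9 range, 52 + ord('9') − ord('0') = 61
'j': a..z range, 26 + ord('j') − ord('a') = 35
'O': A..Z range, ord('O') − ord('A') = 14
't': a..z range, 26 + ord('t') − ord('a') = 45
'q': a..z range, 26 + ord('q') − ord('a') = 42
'u': a..z range, 26 + ord('u') − ord('a') = 46

Answer: 52 61 35 14 45 42 46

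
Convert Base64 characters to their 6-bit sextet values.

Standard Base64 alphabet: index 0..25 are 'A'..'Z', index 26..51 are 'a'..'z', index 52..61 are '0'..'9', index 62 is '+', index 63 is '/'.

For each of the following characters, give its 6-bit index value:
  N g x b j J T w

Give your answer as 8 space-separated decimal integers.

Answer: 13 32 49 27 35 9 19 48

Derivation:
'N': A..Z range, ord('N') − ord('A') = 13
'g': a..z range, 26 + ord('g') − ord('a') = 32
'x': a..z range, 26 + ord('x') − ord('a') = 49
'b': a..z range, 26 + ord('b') − ord('a') = 27
'j': a..z range, 26 + ord('j') − ord('a') = 35
'J': A..Z range, ord('J') − ord('A') = 9
'T': A..Z range, ord('T') − ord('A') = 19
'w': a..z range, 26 + ord('w') − ord('a') = 48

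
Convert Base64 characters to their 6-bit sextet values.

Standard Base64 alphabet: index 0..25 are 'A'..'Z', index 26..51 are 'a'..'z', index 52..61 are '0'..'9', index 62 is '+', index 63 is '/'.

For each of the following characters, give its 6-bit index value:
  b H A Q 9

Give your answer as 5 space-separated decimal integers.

'b': a..z range, 26 + ord('b') − ord('a') = 27
'H': A..Z range, ord('H') − ord('A') = 7
'A': A..Z range, ord('A') − ord('A') = 0
'Q': A..Z range, ord('Q') − ord('A') = 16
'9': 0..9 range, 52 + ord('9') − ord('0') = 61

Answer: 27 7 0 16 61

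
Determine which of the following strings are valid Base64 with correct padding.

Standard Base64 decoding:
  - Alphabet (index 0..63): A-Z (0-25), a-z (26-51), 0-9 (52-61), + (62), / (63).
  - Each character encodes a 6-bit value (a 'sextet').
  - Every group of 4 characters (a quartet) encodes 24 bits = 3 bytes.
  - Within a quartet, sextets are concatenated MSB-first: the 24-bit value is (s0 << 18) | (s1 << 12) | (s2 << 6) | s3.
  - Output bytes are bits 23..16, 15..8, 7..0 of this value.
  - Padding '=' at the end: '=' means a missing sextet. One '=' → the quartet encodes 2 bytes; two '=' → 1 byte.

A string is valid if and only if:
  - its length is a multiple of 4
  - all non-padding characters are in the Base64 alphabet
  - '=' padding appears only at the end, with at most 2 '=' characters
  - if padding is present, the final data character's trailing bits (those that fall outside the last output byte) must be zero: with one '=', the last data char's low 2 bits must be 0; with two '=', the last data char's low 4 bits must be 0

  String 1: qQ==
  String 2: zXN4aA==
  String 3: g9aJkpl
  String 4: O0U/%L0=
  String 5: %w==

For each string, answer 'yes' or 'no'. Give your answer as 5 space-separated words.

Answer: yes yes no no no

Derivation:
String 1: 'qQ==' → valid
String 2: 'zXN4aA==' → valid
String 3: 'g9aJkpl' → invalid (len=7 not mult of 4)
String 4: 'O0U/%L0=' → invalid (bad char(s): ['%'])
String 5: '%w==' → invalid (bad char(s): ['%'])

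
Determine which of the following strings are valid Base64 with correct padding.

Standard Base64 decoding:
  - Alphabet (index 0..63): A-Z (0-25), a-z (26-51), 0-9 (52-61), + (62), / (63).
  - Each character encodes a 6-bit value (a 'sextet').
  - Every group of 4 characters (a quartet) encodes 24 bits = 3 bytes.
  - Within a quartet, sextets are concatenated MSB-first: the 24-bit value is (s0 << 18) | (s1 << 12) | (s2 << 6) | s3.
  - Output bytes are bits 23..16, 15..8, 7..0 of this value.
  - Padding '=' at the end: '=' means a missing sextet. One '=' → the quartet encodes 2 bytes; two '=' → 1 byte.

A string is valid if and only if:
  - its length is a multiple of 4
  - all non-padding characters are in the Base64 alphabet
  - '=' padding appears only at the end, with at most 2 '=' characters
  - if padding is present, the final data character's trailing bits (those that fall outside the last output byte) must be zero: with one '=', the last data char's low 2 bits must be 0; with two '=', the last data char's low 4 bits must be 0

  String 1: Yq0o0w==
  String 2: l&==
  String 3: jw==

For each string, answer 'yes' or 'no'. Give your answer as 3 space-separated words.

Answer: yes no yes

Derivation:
String 1: 'Yq0o0w==' → valid
String 2: 'l&==' → invalid (bad char(s): ['&'])
String 3: 'jw==' → valid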